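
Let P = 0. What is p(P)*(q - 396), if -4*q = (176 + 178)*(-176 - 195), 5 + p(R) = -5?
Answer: -324375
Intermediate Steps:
p(R) = -10 (p(R) = -5 - 5 = -10)
q = 65667/2 (q = -(176 + 178)*(-176 - 195)/4 = -177*(-371)/2 = -¼*(-131334) = 65667/2 ≈ 32834.)
p(P)*(q - 396) = -10*(65667/2 - 396) = -10*64875/2 = -324375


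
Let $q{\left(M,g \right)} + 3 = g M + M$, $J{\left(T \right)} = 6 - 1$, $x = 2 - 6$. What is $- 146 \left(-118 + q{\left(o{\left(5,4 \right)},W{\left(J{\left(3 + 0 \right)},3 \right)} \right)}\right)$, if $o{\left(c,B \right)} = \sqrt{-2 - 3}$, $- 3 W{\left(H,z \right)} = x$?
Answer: $17666 - \frac{1022 i \sqrt{5}}{3} \approx 17666.0 - 761.75 i$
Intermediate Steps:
$x = -4$ ($x = 2 - 6 = -4$)
$J{\left(T \right)} = 5$
$W{\left(H,z \right)} = \frac{4}{3}$ ($W{\left(H,z \right)} = \left(- \frac{1}{3}\right) \left(-4\right) = \frac{4}{3}$)
$o{\left(c,B \right)} = i \sqrt{5}$ ($o{\left(c,B \right)} = \sqrt{-5} = i \sqrt{5}$)
$q{\left(M,g \right)} = -3 + M + M g$ ($q{\left(M,g \right)} = -3 + \left(g M + M\right) = -3 + \left(M g + M\right) = -3 + \left(M + M g\right) = -3 + M + M g$)
$- 146 \left(-118 + q{\left(o{\left(5,4 \right)},W{\left(J{\left(3 + 0 \right)},3 \right)} \right)}\right) = - 146 \left(-118 + \left(-3 + i \sqrt{5} + i \sqrt{5} \cdot \frac{4}{3}\right)\right) = - 146 \left(-118 + \left(-3 + i \sqrt{5} + \frac{4 i \sqrt{5}}{3}\right)\right) = - 146 \left(-118 - \left(3 - \frac{7 i \sqrt{5}}{3}\right)\right) = - 146 \left(-121 + \frac{7 i \sqrt{5}}{3}\right) = 17666 - \frac{1022 i \sqrt{5}}{3}$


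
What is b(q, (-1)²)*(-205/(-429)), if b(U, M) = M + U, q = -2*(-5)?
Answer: 205/39 ≈ 5.2564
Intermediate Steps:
q = 10
b(q, (-1)²)*(-205/(-429)) = ((-1)² + 10)*(-205/(-429)) = (1 + 10)*(-205*(-1/429)) = 11*(205/429) = 205/39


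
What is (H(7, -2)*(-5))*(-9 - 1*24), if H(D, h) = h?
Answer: -330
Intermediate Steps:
(H(7, -2)*(-5))*(-9 - 1*24) = (-2*(-5))*(-9 - 1*24) = 10*(-9 - 24) = 10*(-33) = -330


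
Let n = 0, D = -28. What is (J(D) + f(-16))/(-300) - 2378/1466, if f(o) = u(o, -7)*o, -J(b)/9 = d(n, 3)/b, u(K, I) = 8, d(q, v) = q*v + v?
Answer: -7380319/6157200 ≈ -1.1986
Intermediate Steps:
d(q, v) = v + q*v
J(b) = -27/b (J(b) = -9*3*(1 + 0)/b = -9*3*1/b = -27/b)
f(o) = 8*o
(J(D) + f(-16))/(-300) - 2378/1466 = (-27/(-28) + 8*(-16))/(-300) - 2378/1466 = (-27*(-1/28) - 128)*(-1/300) - 2378*1/1466 = (27/28 - 128)*(-1/300) - 1189/733 = -3557/28*(-1/300) - 1189/733 = 3557/8400 - 1189/733 = -7380319/6157200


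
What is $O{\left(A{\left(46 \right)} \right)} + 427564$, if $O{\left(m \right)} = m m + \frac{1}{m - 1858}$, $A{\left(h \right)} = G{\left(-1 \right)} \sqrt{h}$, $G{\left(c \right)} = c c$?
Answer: $\frac{738080088061}{1726059} - \frac{\sqrt{46}}{3452118} \approx 4.2761 \cdot 10^{5}$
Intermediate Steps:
$G{\left(c \right)} = c^{2}$
$A{\left(h \right)} = \sqrt{h}$ ($A{\left(h \right)} = \left(-1\right)^{2} \sqrt{h} = 1 \sqrt{h} = \sqrt{h}$)
$O{\left(m \right)} = m^{2} + \frac{1}{-1858 + m}$
$O{\left(A{\left(46 \right)} \right)} + 427564 = \frac{1 + \left(\sqrt{46}\right)^{3} - 1858 \left(\sqrt{46}\right)^{2}}{-1858 + \sqrt{46}} + 427564 = \frac{1 + 46 \sqrt{46} - 85468}{-1858 + \sqrt{46}} + 427564 = \frac{-85467 + 46 \sqrt{46}}{-1858 + \sqrt{46}} + 427564 = 427564 + \frac{-85467 + 46 \sqrt{46}}{-1858 + \sqrt{46}}$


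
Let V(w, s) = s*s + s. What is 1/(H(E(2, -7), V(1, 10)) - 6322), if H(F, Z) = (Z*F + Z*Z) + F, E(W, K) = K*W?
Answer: 1/4224 ≈ 0.00023674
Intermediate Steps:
V(w, s) = s + s² (V(w, s) = s² + s = s + s²)
H(F, Z) = F + Z² + F*Z (H(F, Z) = (F*Z + Z²) + F = (Z² + F*Z) + F = F + Z² + F*Z)
1/(H(E(2, -7), V(1, 10)) - 6322) = 1/((-7*2 + (10*(1 + 10))² + (-7*2)*(10*(1 + 10))) - 6322) = 1/((-14 + (10*11)² - 140*11) - 6322) = 1/((-14 + 110² - 14*110) - 6322) = 1/((-14 + 12100 - 1540) - 6322) = 1/(10546 - 6322) = 1/4224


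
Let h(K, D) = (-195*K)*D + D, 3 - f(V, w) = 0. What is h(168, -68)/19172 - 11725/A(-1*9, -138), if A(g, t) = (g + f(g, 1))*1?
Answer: 59539343/28758 ≈ 2070.4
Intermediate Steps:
f(V, w) = 3 (f(V, w) = 3 - 1*0 = 3 + 0 = 3)
A(g, t) = 3 + g (A(g, t) = (g + 3)*1 = (3 + g)*1 = 3 + g)
h(K, D) = D - 195*D*K (h(K, D) = -195*D*K + D = D - 195*D*K)
h(168, -68)/19172 - 11725/A(-1*9, -138) = -68*(1 - 195*168)/19172 - 11725/(3 - 1*9) = -68*(1 - 32760)*(1/19172) - 11725/(3 - 9) = -68*(-32759)*(1/19172) - 11725/(-6) = 2227612*(1/19172) - 11725*(-⅙) = 556903/4793 + 11725/6 = 59539343/28758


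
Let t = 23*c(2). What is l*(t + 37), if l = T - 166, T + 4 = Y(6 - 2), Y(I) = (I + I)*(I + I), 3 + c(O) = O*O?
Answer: -6360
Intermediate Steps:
c(O) = -3 + O**2 (c(O) = -3 + O*O = -3 + O**2)
t = 23 (t = 23*(-3 + 2**2) = 23*(-3 + 4) = 23*1 = 23)
Y(I) = 4*I**2 (Y(I) = (2*I)*(2*I) = 4*I**2)
T = 60 (T = -4 + 4*(6 - 2)**2 = -4 + 4*4**2 = -4 + 4*16 = -4 + 64 = 60)
l = -106 (l = 60 - 166 = -106)
l*(t + 37) = -106*(23 + 37) = -106*60 = -6360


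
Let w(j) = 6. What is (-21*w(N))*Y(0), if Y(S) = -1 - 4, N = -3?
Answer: 630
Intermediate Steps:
Y(S) = -5
(-21*w(N))*Y(0) = -21*6*(-5) = -126*(-5) = 630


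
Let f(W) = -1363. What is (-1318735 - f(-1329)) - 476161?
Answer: -1793533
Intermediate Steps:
(-1318735 - f(-1329)) - 476161 = (-1318735 - 1*(-1363)) - 476161 = (-1318735 + 1363) - 476161 = -1317372 - 476161 = -1793533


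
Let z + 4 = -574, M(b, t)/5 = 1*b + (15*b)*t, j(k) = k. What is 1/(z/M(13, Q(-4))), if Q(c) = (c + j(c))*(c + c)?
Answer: -62465/578 ≈ -108.07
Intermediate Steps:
Q(c) = 4*c**2 (Q(c) = (c + c)*(c + c) = (2*c)*(2*c) = 4*c**2)
M(b, t) = 5*b + 75*b*t (M(b, t) = 5*(1*b + (15*b)*t) = 5*(b + 15*b*t) = 5*b + 75*b*t)
z = -578 (z = -4 - 574 = -578)
1/(z/M(13, Q(-4))) = 1/(-578*1/(65*(1 + 15*(4*(-4)**2)))) = 1/(-578*1/(65*(1 + 15*(4*16)))) = 1/(-578*1/(65*(1 + 15*64))) = 1/(-578*1/(65*(1 + 960))) = 1/(-578/(5*13*961)) = 1/(-578/62465) = -62465/578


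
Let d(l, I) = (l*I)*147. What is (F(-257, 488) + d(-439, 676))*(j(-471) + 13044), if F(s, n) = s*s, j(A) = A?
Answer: -547657990407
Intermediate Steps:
d(l, I) = 147*I*l (d(l, I) = (I*l)*147 = 147*I*l)
F(s, n) = s²
(F(-257, 488) + d(-439, 676))*(j(-471) + 13044) = ((-257)² + 147*676*(-439))*(-471 + 13044) = (66049 - 43624308)*12573 = -43558259*12573 = -547657990407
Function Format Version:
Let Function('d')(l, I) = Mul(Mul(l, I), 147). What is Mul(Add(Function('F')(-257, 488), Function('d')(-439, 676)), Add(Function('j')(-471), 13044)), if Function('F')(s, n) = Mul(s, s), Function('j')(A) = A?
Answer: -547657990407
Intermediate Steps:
Function('d')(l, I) = Mul(147, I, l) (Function('d')(l, I) = Mul(Mul(I, l), 147) = Mul(147, I, l))
Function('F')(s, n) = Pow(s, 2)
Mul(Add(Function('F')(-257, 488), Function('d')(-439, 676)), Add(Function('j')(-471), 13044)) = Mul(Add(Pow(-257, 2), Mul(147, 676, -439)), Add(-471, 13044)) = Mul(Add(66049, -43624308), 12573) = Mul(-43558259, 12573) = -547657990407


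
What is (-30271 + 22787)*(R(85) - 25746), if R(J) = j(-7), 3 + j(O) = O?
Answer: 192757904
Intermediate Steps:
j(O) = -3 + O
R(J) = -10 (R(J) = -3 - 7 = -10)
(-30271 + 22787)*(R(85) - 25746) = (-30271 + 22787)*(-10 - 25746) = -7484*(-25756) = 192757904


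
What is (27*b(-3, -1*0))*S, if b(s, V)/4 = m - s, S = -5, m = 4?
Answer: -3780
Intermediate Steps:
b(s, V) = 16 - 4*s (b(s, V) = 4*(4 - s) = 16 - 4*s)
(27*b(-3, -1*0))*S = (27*(16 - 4*(-3)))*(-5) = (27*(16 + 12))*(-5) = (27*28)*(-5) = 756*(-5) = -3780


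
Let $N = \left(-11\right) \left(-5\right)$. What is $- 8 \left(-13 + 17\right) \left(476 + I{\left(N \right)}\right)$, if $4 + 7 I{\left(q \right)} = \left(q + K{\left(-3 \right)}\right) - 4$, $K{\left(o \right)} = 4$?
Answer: $- \frac{108256}{7} \approx -15465.0$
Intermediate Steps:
$N = 55$
$I{\left(q \right)} = - \frac{4}{7} + \frac{q}{7}$ ($I{\left(q \right)} = - \frac{4}{7} + \frac{\left(q + 4\right) - 4}{7} = - \frac{4}{7} + \frac{\left(4 + q\right) - 4}{7} = - \frac{4}{7} + \frac{q}{7}$)
$- 8 \left(-13 + 17\right) \left(476 + I{\left(N \right)}\right) = - 8 \left(-13 + 17\right) \left(476 + \left(- \frac{4}{7} + \frac{1}{7} \cdot 55\right)\right) = \left(-8\right) 4 \left(476 + \left(- \frac{4}{7} + \frac{55}{7}\right)\right) = - 32 \left(476 + \frac{51}{7}\right) = \left(-32\right) \frac{3383}{7} = - \frac{108256}{7}$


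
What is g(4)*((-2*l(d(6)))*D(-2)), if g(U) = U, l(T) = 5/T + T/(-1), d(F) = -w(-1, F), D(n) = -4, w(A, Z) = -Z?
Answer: -496/3 ≈ -165.33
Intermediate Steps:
d(F) = F (d(F) = -(-1)*F = F)
l(T) = -T + 5/T (l(T) = 5/T + T*(-1) = 5/T - T = -T + 5/T)
g(4)*((-2*l(d(6)))*D(-2)) = 4*(-2*(-1*6 + 5/6)*(-4)) = 4*(-2*(-6 + 5*(1/6))*(-4)) = 4*(-2*(-6 + 5/6)*(-4)) = 4*(-2*(-31/6)*(-4)) = 4*((31/3)*(-4)) = 4*(-124/3) = -496/3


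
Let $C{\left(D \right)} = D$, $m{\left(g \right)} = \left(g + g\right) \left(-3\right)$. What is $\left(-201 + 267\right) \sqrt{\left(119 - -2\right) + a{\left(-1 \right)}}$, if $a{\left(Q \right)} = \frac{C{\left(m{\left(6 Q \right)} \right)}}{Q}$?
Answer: $66 \sqrt{85} \approx 608.49$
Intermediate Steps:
$m{\left(g \right)} = - 6 g$ ($m{\left(g \right)} = 2 g \left(-3\right) = - 6 g$)
$a{\left(Q \right)} = -36$ ($a{\left(Q \right)} = \frac{\left(-6\right) 6 Q}{Q} = \frac{\left(-36\right) Q}{Q} = -36$)
$\left(-201 + 267\right) \sqrt{\left(119 - -2\right) + a{\left(-1 \right)}} = \left(-201 + 267\right) \sqrt{\left(119 - -2\right) - 36} = 66 \sqrt{\left(119 + 2\right) - 36} = 66 \sqrt{121 - 36} = 66 \sqrt{85}$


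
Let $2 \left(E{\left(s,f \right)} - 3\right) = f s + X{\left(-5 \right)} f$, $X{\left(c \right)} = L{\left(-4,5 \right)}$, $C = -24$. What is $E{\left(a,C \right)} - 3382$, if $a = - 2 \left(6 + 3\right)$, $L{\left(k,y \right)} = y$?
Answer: $-3223$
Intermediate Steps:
$X{\left(c \right)} = 5$
$a = -18$ ($a = \left(-2\right) 9 = -18$)
$E{\left(s,f \right)} = 3 + \frac{5 f}{2} + \frac{f s}{2}$ ($E{\left(s,f \right)} = 3 + \frac{f s + 5 f}{2} = 3 + \frac{5 f + f s}{2} = 3 + \left(\frac{5 f}{2} + \frac{f s}{2}\right) = 3 + \frac{5 f}{2} + \frac{f s}{2}$)
$E{\left(a,C \right)} - 3382 = \left(3 + \frac{5}{2} \left(-24\right) + \frac{1}{2} \left(-24\right) \left(-18\right)\right) - 3382 = \left(3 - 60 + 216\right) - 3382 = 159 - 3382 = -3223$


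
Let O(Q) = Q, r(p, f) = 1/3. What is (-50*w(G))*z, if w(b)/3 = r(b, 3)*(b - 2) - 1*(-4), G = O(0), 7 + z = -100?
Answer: 53500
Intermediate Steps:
r(p, f) = ⅓
z = -107 (z = -7 - 100 = -107)
G = 0
w(b) = 10 + b (w(b) = 3*((b - 2)/3 - 1*(-4)) = 3*((-2 + b)/3 + 4) = 3*((-⅔ + b/3) + 4) = 3*(10/3 + b/3) = 10 + b)
(-50*w(G))*z = -50*(10 + 0)*(-107) = -50*10*(-107) = -500*(-107) = 53500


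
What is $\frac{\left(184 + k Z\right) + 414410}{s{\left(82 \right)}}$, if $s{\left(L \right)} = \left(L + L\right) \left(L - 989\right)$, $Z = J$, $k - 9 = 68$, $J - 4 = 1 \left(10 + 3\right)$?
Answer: $- \frac{415903}{148748} \approx -2.796$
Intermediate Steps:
$J = 17$ ($J = 4 + 1 \left(10 + 3\right) = 4 + 1 \cdot 13 = 4 + 13 = 17$)
$k = 77$ ($k = 9 + 68 = 77$)
$Z = 17$
$s{\left(L \right)} = 2 L \left(-989 + L\right)$
$\frac{\left(184 + k Z\right) + 414410}{s{\left(82 \right)}} = \frac{\left(184 + 77 \cdot 17\right) + 414410}{2 \cdot 82 \left(-989 + 82\right)} = \frac{\left(184 + 1309\right) + 414410}{2 \cdot 82 \left(-907\right)} = \frac{1493 + 414410}{-148748} = 415903 \left(- \frac{1}{148748}\right) = - \frac{415903}{148748}$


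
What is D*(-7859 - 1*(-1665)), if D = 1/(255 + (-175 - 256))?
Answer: 3097/88 ≈ 35.193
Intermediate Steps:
D = -1/176 (D = 1/(255 - 431) = 1/(-176) = -1/176 ≈ -0.0056818)
D*(-7859 - 1*(-1665)) = -(-7859 - 1*(-1665))/176 = -(-7859 + 1665)/176 = -1/176*(-6194) = 3097/88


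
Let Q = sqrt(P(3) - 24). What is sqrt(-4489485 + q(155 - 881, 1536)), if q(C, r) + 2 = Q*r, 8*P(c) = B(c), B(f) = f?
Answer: sqrt(-4489487 + 1152*I*sqrt(42)) ≈ 1.76 + 2118.8*I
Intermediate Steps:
P(c) = c/8
Q = 3*I*sqrt(42)/4 (Q = sqrt((1/8)*3 - 24) = sqrt(3/8 - 24) = sqrt(-189/8) = 3*I*sqrt(42)/4 ≈ 4.8606*I)
q(C, r) = -2 + 3*I*r*sqrt(42)/4 (q(C, r) = -2 + (3*I*sqrt(42)/4)*r = -2 + 3*I*r*sqrt(42)/4)
sqrt(-4489485 + q(155 - 881, 1536)) = sqrt(-4489485 + (-2 + (3/4)*I*1536*sqrt(42))) = sqrt(-4489485 + (-2 + 1152*I*sqrt(42))) = sqrt(-4489487 + 1152*I*sqrt(42))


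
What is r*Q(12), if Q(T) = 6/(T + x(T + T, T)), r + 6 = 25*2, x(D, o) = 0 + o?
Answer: 11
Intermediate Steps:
x(D, o) = o
r = 44 (r = -6 + 25*2 = -6 + 50 = 44)
Q(T) = 3/T (Q(T) = 6/(T + T) = 6/(2*T) = (1/(2*T))*6 = 3/T)
r*Q(12) = 44*(3/12) = 44*(3*(1/12)) = 44*(¼) = 11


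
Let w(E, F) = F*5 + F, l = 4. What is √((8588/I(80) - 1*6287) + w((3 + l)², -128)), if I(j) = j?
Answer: I*√694765/10 ≈ 83.353*I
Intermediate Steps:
w(E, F) = 6*F (w(E, F) = 5*F + F = 6*F)
√((8588/I(80) - 1*6287) + w((3 + l)², -128)) = √((8588/80 - 1*6287) + 6*(-128)) = √((8588*(1/80) - 6287) - 768) = √((2147/20 - 6287) - 768) = √(-123593/20 - 768) = √(-138953/20) = I*√694765/10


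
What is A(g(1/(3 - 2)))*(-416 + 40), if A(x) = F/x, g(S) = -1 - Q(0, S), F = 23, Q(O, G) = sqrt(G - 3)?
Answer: 8648/3 - 8648*I*sqrt(2)/3 ≈ 2882.7 - 4076.7*I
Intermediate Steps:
Q(O, G) = sqrt(-3 + G)
g(S) = -1 - sqrt(-3 + S)
A(x) = 23/x
A(g(1/(3 - 2)))*(-416 + 40) = (23/(-1 - sqrt(-3 + 1/(3 - 2))))*(-416 + 40) = (23/(-1 - sqrt(-3 + 1/1)))*(-376) = (23/(-1 - sqrt(-3 + 1)))*(-376) = (23/(-1 - sqrt(-2)))*(-376) = (23/(-1 - I*sqrt(2)))*(-376) = -8648/(-1 - I*sqrt(2))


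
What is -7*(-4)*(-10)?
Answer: -280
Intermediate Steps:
-7*(-4)*(-10) = 28*(-10) = -280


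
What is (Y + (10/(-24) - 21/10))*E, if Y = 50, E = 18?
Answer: 8547/10 ≈ 854.70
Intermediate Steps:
(Y + (10/(-24) - 21/10))*E = (50 + (10/(-24) - 21/10))*18 = (50 + (10*(-1/24) - 21*⅒))*18 = (50 + (-5/12 - 21/10))*18 = (50 - 151/60)*18 = (2849/60)*18 = 8547/10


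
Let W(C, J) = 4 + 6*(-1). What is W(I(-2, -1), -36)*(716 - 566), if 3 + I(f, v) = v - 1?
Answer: -300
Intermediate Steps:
I(f, v) = -4 + v (I(f, v) = -3 + (v - 1) = -3 + (-1 + v) = -4 + v)
W(C, J) = -2 (W(C, J) = 4 - 6 = -2)
W(I(-2, -1), -36)*(716 - 566) = -2*(716 - 566) = -2*150 = -300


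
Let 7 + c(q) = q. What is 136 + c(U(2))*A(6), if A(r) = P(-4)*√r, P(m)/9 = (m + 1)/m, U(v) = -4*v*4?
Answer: 136 - 1053*√6/4 ≈ -508.83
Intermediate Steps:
U(v) = -16*v
c(q) = -7 + q
P(m) = 9*(1 + m)/m (P(m) = 9*((m + 1)/m) = 9*((1 + m)/m) = 9*(1 + m)/m)
A(r) = 27*√r/4 (A(r) = (9 + 9/(-4))*√r = (9 + 9*(-¼))*√r = (9 - 9/4)*√r = 27*√r/4)
136 + c(U(2))*A(6) = 136 + (-7 - 16*2)*(27*√6/4) = 136 + (-7 - 32)*(27*√6/4) = 136 - 1053*√6/4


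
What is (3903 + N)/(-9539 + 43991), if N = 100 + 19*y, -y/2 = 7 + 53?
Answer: 1723/34452 ≈ 0.050012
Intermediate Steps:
y = -120 (y = -2*(7 + 53) = -2*60 = -120)
N = -2180 (N = 100 + 19*(-120) = 100 - 2280 = -2180)
(3903 + N)/(-9539 + 43991) = (3903 - 2180)/(-9539 + 43991) = 1723/34452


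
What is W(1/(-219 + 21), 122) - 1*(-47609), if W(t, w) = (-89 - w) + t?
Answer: 9384803/198 ≈ 47398.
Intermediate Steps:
W(t, w) = -89 + t - w
W(1/(-219 + 21), 122) - 1*(-47609) = (-89 + 1/(-219 + 21) - 1*122) - 1*(-47609) = (-89 + 1/(-198) - 122) + 47609 = (-89 - 1/198 - 122) + 47609 = -41779/198 + 47609 = 9384803/198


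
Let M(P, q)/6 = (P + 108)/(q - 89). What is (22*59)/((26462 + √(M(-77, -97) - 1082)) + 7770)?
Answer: 44433136/1171830907 - 24662*I*√3/1171830907 ≈ 0.037918 - 3.6452e-5*I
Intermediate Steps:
M(P, q) = 6*(108 + P)/(-89 + q) (M(P, q) = 6*((P + 108)/(q - 89)) = 6*((108 + P)/(-89 + q)) = 6*(108 + P)/(-89 + q))
(22*59)/((26462 + √(M(-77, -97) - 1082)) + 7770) = (22*59)/((26462 + √(6*(108 - 77)/(-89 - 97) - 1082)) + 7770) = 1298/((26462 + √(6*31/(-186) - 1082)) + 7770) = 1298/((26462 + √(6*(-1/186)*31 - 1082)) + 7770) = 1298/((26462 + √(-1 - 1082)) + 7770) = 1298/((26462 + √(-1083)) + 7770) = 1298/((26462 + 19*I*√3) + 7770) = 1298/(34232 + 19*I*√3)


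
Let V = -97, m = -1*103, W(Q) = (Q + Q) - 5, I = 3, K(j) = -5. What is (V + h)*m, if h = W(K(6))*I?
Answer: 14626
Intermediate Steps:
W(Q) = -5 + 2*Q (W(Q) = 2*Q - 5 = -5 + 2*Q)
m = -103
h = -45 (h = (-5 + 2*(-5))*3 = (-5 - 10)*3 = -15*3 = -45)
(V + h)*m = (-97 - 45)*(-103) = -142*(-103) = 14626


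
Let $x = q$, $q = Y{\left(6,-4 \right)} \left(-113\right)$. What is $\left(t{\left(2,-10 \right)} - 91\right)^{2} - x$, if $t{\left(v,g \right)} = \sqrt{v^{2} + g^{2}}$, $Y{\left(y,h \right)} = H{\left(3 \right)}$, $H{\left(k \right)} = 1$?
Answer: $8498 - 364 \sqrt{26} \approx 6642.0$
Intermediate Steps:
$Y{\left(y,h \right)} = 1$
$t{\left(v,g \right)} = \sqrt{g^{2} + v^{2}}$
$q = -113$ ($q = 1 \left(-113\right) = -113$)
$x = -113$
$\left(t{\left(2,-10 \right)} - 91\right)^{2} - x = \left(\sqrt{\left(-10\right)^{2} + 2^{2}} - 91\right)^{2} - -113 = \left(\sqrt{100 + 4} - 91\right)^{2} + 113 = \left(\sqrt{104} - 91\right)^{2} + 113 = \left(2 \sqrt{26} - 91\right)^{2} + 113 = \left(-91 + 2 \sqrt{26}\right)^{2} + 113 = 113 + \left(-91 + 2 \sqrt{26}\right)^{2}$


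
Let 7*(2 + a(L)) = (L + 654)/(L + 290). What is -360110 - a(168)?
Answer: -577253535/1603 ≈ -3.6011e+5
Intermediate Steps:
a(L) = -2 + (654 + L)/(7*(290 + L)) (a(L) = -2 + ((L + 654)/(L + 290))/7 = -2 + ((654 + L)/(290 + L))/7 = -2 + (654 + L)/(7*(290 + L)))
-360110 - a(168) = -360110 - 13*(-262 - 1*168)/(7*(290 + 168)) = -360110 - 13*(-262 - 168)/(7*458) = -360110 - 13*(-430)/(7*458) = -360110 - 1*(-2795/1603) = -360110 + 2795/1603 = -577253535/1603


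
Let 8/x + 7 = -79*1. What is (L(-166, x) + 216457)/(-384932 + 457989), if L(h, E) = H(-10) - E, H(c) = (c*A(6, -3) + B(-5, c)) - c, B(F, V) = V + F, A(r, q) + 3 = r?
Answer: 9306150/3141451 ≈ 2.9624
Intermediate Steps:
x = -4/43 (x = 8/(-7 - 79*1) = 8/(-7 - 79) = 8/(-86) = 8*(-1/86) = -4/43 ≈ -0.093023)
A(r, q) = -3 + r
B(F, V) = F + V
H(c) = -5 + 3*c (H(c) = (c*(-3 + 6) + (-5 + c)) - c = (c*3 + (-5 + c)) - c = (3*c + (-5 + c)) - c = (-5 + 4*c) - c = -5 + 3*c)
L(h, E) = -35 - E (L(h, E) = (-5 + 3*(-10)) - E = (-5 - 30) - E = -35 - E)
(L(-166, x) + 216457)/(-384932 + 457989) = ((-35 - 1*(-4/43)) + 216457)/(-384932 + 457989) = ((-35 + 4/43) + 216457)/73057 = (-1501/43 + 216457)*(1/73057) = (9306150/43)*(1/73057) = 9306150/3141451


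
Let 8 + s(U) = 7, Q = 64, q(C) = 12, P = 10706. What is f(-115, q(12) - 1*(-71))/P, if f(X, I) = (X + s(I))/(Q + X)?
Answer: 58/273003 ≈ 0.00021245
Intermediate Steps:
s(U) = -1 (s(U) = -8 + 7 = -1)
f(X, I) = (-1 + X)/(64 + X) (f(X, I) = (X - 1)/(64 + X) = (-1 + X)/(64 + X))
f(-115, q(12) - 1*(-71))/P = ((-1 - 115)/(64 - 115))/10706 = (-116/(-51))*(1/10706) = -1/51*(-116)*(1/10706) = (116/51)*(1/10706) = 58/273003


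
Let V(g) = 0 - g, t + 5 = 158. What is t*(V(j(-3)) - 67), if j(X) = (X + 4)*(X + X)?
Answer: -9333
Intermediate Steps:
t = 153 (t = -5 + 158 = 153)
j(X) = 2*X*(4 + X) (j(X) = (4 + X)*(2*X) = 2*X*(4 + X))
V(g) = -g
t*(V(j(-3)) - 67) = 153*(-2*(-3)*(4 - 3) - 67) = 153*(-2*(-3) - 67) = 153*(-1*(-6) - 67) = 153*(6 - 67) = 153*(-61) = -9333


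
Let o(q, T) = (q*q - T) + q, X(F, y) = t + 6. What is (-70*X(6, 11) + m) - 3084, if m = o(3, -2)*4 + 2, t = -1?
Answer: -3376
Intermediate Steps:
X(F, y) = 5 (X(F, y) = -1 + 6 = 5)
o(q, T) = q + q**2 - T (o(q, T) = (q**2 - T) + q = q + q**2 - T)
m = 58 (m = (3 + 3**2 - 1*(-2))*4 + 2 = (3 + 9 + 2)*4 + 2 = 14*4 + 2 = 56 + 2 = 58)
(-70*X(6, 11) + m) - 3084 = (-70*5 + 58) - 3084 = (-350 + 58) - 3084 = -292 - 3084 = -3376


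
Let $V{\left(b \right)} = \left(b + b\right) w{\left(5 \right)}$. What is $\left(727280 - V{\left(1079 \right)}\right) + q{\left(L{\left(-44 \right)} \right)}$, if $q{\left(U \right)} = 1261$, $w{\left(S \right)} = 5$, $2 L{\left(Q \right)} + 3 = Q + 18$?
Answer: $717751$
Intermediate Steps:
$L{\left(Q \right)} = \frac{15}{2} + \frac{Q}{2}$ ($L{\left(Q \right)} = - \frac{3}{2} + \frac{Q + 18}{2} = - \frac{3}{2} + \frac{18 + Q}{2} = - \frac{3}{2} + \left(9 + \frac{Q}{2}\right) = \frac{15}{2} + \frac{Q}{2}$)
$V{\left(b \right)} = 10 b$ ($V{\left(b \right)} = \left(b + b\right) 5 = 2 b 5 = 10 b$)
$\left(727280 - V{\left(1079 \right)}\right) + q{\left(L{\left(-44 \right)} \right)} = \left(727280 - 10 \cdot 1079\right) + 1261 = \left(727280 - 10790\right) + 1261 = 716490 + 1261 = 717751$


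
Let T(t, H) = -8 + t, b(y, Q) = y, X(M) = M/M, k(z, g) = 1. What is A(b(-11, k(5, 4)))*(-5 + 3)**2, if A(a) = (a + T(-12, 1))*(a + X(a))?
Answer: 1240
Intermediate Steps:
X(M) = 1
A(a) = (1 + a)*(-20 + a) (A(a) = (a + (-8 - 12))*(a + 1) = (a - 20)*(1 + a) = (-20 + a)*(1 + a) = (1 + a)*(-20 + a))
A(b(-11, k(5, 4)))*(-5 + 3)**2 = (-20 + (-11)**2 - 19*(-11))*(-5 + 3)**2 = (-20 + 121 + 209)*(-2)**2 = 310*4 = 1240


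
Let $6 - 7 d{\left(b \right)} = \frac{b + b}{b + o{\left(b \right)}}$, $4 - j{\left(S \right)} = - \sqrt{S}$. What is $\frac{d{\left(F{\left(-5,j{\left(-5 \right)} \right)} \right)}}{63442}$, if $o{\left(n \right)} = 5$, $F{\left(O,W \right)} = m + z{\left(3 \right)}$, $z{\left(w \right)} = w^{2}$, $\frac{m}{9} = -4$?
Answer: $\frac{39}{4885034} \approx 7.9836 \cdot 10^{-6}$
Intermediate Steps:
$m = -36$ ($m = 9 \left(-4\right) = -36$)
$j{\left(S \right)} = 4 + \sqrt{S}$ ($j{\left(S \right)} = 4 - - \sqrt{S} = 4 + \sqrt{S}$)
$F{\left(O,W \right)} = -27$ ($F{\left(O,W \right)} = -36 + 3^{2} = -36 + 9 = -27$)
$d{\left(b \right)} = \frac{6}{7} - \frac{2 b}{7 \left(5 + b\right)}$ ($d{\left(b \right)} = \frac{6}{7} - \frac{\left(b + b\right) \frac{1}{b + 5}}{7} = \frac{6}{7} - \frac{2 b \frac{1}{5 + b}}{7} = \frac{6}{7} - \frac{2 b}{7 \left(5 + b\right)}$)
$\frac{d{\left(F{\left(-5,j{\left(-5 \right)} \right)} \right)}}{63442} = \frac{\frac{2}{7} \frac{1}{5 - 27} \left(15 + 2 \left(-27\right)\right)}{63442} = \frac{2 \left(15 - 54\right)}{7 \left(-22\right)} \frac{1}{63442} = \frac{2}{7} \left(- \frac{1}{22}\right) \left(-39\right) \frac{1}{63442} = \frac{39}{77} \cdot \frac{1}{63442} = \frac{39}{4885034}$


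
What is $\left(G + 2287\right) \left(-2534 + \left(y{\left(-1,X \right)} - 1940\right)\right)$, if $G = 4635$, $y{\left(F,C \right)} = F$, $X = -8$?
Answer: $-30975950$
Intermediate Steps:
$\left(G + 2287\right) \left(-2534 + \left(y{\left(-1,X \right)} - 1940\right)\right) = \left(4635 + 2287\right) \left(-2534 - 1941\right) = 6922 \left(-2534 - 1941\right) = 6922 \left(-4475\right) = -30975950$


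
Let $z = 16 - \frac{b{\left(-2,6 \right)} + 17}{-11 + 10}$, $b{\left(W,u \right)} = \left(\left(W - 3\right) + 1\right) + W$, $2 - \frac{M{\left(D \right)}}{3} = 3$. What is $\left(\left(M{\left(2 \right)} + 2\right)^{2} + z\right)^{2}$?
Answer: $784$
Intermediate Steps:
$M{\left(D \right)} = -3$ ($M{\left(D \right)} = 6 - 9 = -3$)
$b{\left(W,u \right)} = -2 + 2 W$ ($b{\left(W,u \right)} = \left(\left(-3 + W\right) + 1\right) + W = \left(-2 + W\right) + W = -2 + 2 W$)
$z = 27$ ($z = 16 - \frac{\left(-2 + 2 \left(-2\right)\right) + 17}{-11 + 10} = 16 - \frac{\left(-2 - 4\right) + 17}{-1} = 16 - \left(-6 + 17\right) \left(-1\right) = 16 - 11 \left(-1\right) = 16 - -11 = 16 + 11 = 27$)
$\left(\left(M{\left(2 \right)} + 2\right)^{2} + z\right)^{2} = \left(\left(-3 + 2\right)^{2} + 27\right)^{2} = \left(\left(-1\right)^{2} + 27\right)^{2} = \left(1 + 27\right)^{2} = 28^{2} = 784$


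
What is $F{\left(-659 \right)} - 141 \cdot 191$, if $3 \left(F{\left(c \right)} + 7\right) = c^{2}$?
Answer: $\frac{353467}{3} \approx 1.1782 \cdot 10^{5}$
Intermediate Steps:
$F{\left(c \right)} = -7 + \frac{c^{2}}{3}$
$F{\left(-659 \right)} - 141 \cdot 191 = \left(-7 + \frac{\left(-659\right)^{2}}{3}\right) - 141 \cdot 191 = \left(-7 + \frac{1}{3} \cdot 434281\right) - 26931 = \left(-7 + \frac{434281}{3}\right) - 26931 = \frac{434260}{3} - 26931 = \frac{353467}{3}$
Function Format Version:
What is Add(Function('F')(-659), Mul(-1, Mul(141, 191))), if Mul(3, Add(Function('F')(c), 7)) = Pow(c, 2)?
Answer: Rational(353467, 3) ≈ 1.1782e+5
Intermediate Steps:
Function('F')(c) = Add(-7, Mul(Rational(1, 3), Pow(c, 2)))
Add(Function('F')(-659), Mul(-1, Mul(141, 191))) = Add(Add(-7, Mul(Rational(1, 3), Pow(-659, 2))), Mul(-1, Mul(141, 191))) = Add(Add(-7, Mul(Rational(1, 3), 434281)), Mul(-1, 26931)) = Add(Add(-7, Rational(434281, 3)), -26931) = Add(Rational(434260, 3), -26931) = Rational(353467, 3)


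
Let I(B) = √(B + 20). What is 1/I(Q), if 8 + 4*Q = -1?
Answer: 2*√71/71 ≈ 0.23736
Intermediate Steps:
Q = -9/4 (Q = -2 + (¼)*(-1) = -2 - ¼ = -9/4 ≈ -2.2500)
I(B) = √(20 + B)
1/I(Q) = 1/(√(20 - 9/4)) = 1/(√(71/4)) = 1/(√71/2) = 2*√71/71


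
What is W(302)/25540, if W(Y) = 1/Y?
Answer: 1/7713080 ≈ 1.2965e-7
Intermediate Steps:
W(302)/25540 = 1/(302*25540) = (1/302)*(1/25540) = 1/7713080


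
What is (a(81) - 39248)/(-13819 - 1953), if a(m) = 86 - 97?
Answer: 39259/15772 ≈ 2.4892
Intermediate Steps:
a(m) = -11
(a(81) - 39248)/(-13819 - 1953) = (-11 - 39248)/(-13819 - 1953) = -39259/(-15772) = -39259*(-1/15772) = 39259/15772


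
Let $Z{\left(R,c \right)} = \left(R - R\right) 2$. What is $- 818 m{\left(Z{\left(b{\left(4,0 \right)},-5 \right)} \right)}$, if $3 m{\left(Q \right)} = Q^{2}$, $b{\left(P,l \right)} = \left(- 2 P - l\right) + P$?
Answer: $0$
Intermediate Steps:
$b{\left(P,l \right)} = - P - l$ ($b{\left(P,l \right)} = \left(- l - 2 P\right) + P = - P - l$)
$Z{\left(R,c \right)} = 0$ ($Z{\left(R,c \right)} = 0 \cdot 2 = 0$)
$m{\left(Q \right)} = \frac{Q^{2}}{3}$
$- 818 m{\left(Z{\left(b{\left(4,0 \right)},-5 \right)} \right)} = - 818 \frac{0^{2}}{3} = - 818 \cdot \frac{1}{3} \cdot 0 = \left(-818\right) 0 = 0$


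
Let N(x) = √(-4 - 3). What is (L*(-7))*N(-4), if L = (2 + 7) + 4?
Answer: -91*I*√7 ≈ -240.76*I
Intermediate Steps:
L = 13 (L = 9 + 4 = 13)
N(x) = I*√7 (N(x) = √(-7) = I*√7)
(L*(-7))*N(-4) = (13*(-7))*(I*√7) = -91*I*√7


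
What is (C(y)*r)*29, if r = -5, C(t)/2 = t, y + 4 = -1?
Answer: 1450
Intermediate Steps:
y = -5 (y = -4 - 1 = -5)
C(t) = 2*t
(C(y)*r)*29 = ((2*(-5))*(-5))*29 = -10*(-5)*29 = 50*29 = 1450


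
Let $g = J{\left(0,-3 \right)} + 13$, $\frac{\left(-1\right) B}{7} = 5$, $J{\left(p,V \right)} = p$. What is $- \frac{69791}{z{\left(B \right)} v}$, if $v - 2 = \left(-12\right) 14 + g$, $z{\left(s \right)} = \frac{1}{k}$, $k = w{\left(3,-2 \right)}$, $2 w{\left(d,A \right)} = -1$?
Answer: $- \frac{69791}{306} \approx -228.08$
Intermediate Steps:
$w{\left(d,A \right)} = - \frac{1}{2}$ ($w{\left(d,A \right)} = \frac{1}{2} \left(-1\right) = - \frac{1}{2}$)
$k = - \frac{1}{2} \approx -0.5$
$B = -35$ ($B = \left(-7\right) 5 = -35$)
$g = 13$ ($g = 0 + 13 = 13$)
$z{\left(s \right)} = -2$ ($z{\left(s \right)} = \frac{1}{- \frac{1}{2}} = -2$)
$v = -153$ ($v = 2 + \left(\left(-12\right) 14 + 13\right) = 2 + \left(-168 + 13\right) = 2 - 155 = -153$)
$- \frac{69791}{z{\left(B \right)} v} = - \frac{69791}{\left(-2\right) \left(-153\right)} = - \frac{69791}{306}$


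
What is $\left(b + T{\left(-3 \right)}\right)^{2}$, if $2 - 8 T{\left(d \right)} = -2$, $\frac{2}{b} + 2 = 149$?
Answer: $\frac{22801}{86436} \approx 0.26379$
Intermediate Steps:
$b = \frac{2}{147}$ ($b = \frac{2}{-2 + 149} = \frac{2}{147} \approx 0.013605$)
$T{\left(d \right)} = \frac{1}{2}$ ($T{\left(d \right)} = \frac{1}{4} - - \frac{1}{4} = \frac{1}{4} + \frac{1}{4} = \frac{1}{2}$)
$\left(b + T{\left(-3 \right)}\right)^{2} = \left(\frac{2}{147} + \frac{1}{2}\right)^{2} = \left(\frac{151}{294}\right)^{2} = \frac{22801}{86436}$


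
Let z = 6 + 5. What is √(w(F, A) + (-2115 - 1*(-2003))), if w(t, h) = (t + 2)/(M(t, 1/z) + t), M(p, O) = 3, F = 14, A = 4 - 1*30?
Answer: 4*I*√2006/17 ≈ 10.538*I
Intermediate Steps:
A = -26 (A = 4 - 30 = -26)
z = 11
w(t, h) = (2 + t)/(3 + t) (w(t, h) = (t + 2)/(3 + t) = (2 + t)/(3 + t))
√(w(F, A) + (-2115 - 1*(-2003))) = √((2 + 14)/(3 + 14) + (-2115 - 1*(-2003))) = √(16/17 + (-2115 + 2003)) = √((1/17)*16 - 112) = √(16/17 - 112) = √(-1888/17) = 4*I*√2006/17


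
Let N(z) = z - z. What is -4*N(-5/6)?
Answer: 0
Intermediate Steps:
N(z) = 0
-4*N(-5/6) = -4*0 = 0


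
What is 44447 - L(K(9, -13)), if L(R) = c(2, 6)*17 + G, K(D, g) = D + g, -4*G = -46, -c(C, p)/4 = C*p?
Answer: 90503/2 ≈ 45252.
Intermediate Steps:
c(C, p) = -4*C*p
G = 23/2 (G = -¼*(-46) = 23/2 ≈ 11.500)
L(R) = -1609/2 (L(R) = -4*2*6*17 + 23/2 = -48*17 + 23/2 = -816 + 23/2 = -1609/2)
44447 - L(K(9, -13)) = 44447 - 1*(-1609/2) = 44447 + 1609/2 = 90503/2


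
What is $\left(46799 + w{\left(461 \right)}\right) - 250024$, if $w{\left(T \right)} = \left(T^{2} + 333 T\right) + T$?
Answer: $163270$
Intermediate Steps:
$w{\left(T \right)} = T^{2} + 334 T$
$\left(46799 + w{\left(461 \right)}\right) - 250024 = \left(46799 + 461 \left(334 + 461\right)\right) - 250024 = \left(46799 + 461 \cdot 795\right) - 250024 = \left(46799 + 366495\right) - 250024 = 413294 - 250024 = 163270$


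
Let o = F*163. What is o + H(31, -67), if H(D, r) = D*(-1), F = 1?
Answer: 132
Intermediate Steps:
o = 163 (o = 1*163 = 163)
H(D, r) = -D
o + H(31, -67) = 163 - 1*31 = 163 - 31 = 132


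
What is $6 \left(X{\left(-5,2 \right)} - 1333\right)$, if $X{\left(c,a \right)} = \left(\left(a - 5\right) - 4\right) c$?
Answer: $-7788$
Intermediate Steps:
$X{\left(c,a \right)} = c \left(-9 + a\right)$ ($X{\left(c,a \right)} = \left(\left(-5 + a\right) - 4\right) c = \left(-9 + a\right) c = c \left(-9 + a\right)$)
$6 \left(X{\left(-5,2 \right)} - 1333\right) = 6 \left(- 5 \left(-9 + 2\right) - 1333\right) = 6 \left(\left(-5\right) \left(-7\right) - 1333\right) = 6 \left(35 - 1333\right) = 6 \left(-1298\right) = -7788$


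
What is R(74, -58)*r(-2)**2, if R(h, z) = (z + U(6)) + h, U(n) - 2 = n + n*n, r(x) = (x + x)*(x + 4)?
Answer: 3840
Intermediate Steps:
r(x) = 2*x*(4 + x) (r(x) = (2*x)*(4 + x) = 2*x*(4 + x))
U(n) = 2 + n + n**2 (U(n) = 2 + (n + n*n) = 2 + (n + n**2) = 2 + n + n**2)
R(h, z) = 44 + h + z (R(h, z) = (z + (2 + 6 + 6**2)) + h = (z + (2 + 6 + 36)) + h = (z + 44) + h = (44 + z) + h = 44 + h + z)
R(74, -58)*r(-2)**2 = (44 + 74 - 58)*(2*(-2)*(4 - 2))**2 = 60*(2*(-2)*2)**2 = 60*(-8)**2 = 60*64 = 3840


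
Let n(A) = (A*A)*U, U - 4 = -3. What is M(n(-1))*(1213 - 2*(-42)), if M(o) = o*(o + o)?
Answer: 2594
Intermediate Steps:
U = 1 (U = 4 - 3 = 1)
n(A) = A**2 (n(A) = (A*A)*1 = A**2*1 = A**2)
M(o) = 2*o**2 (M(o) = o*(2*o) = 2*o**2)
M(n(-1))*(1213 - 2*(-42)) = (2*((-1)**2)**2)*(1213 - 2*(-42)) = (2*1**2)*(1213 + 84) = (2*1)*1297 = 2*1297 = 2594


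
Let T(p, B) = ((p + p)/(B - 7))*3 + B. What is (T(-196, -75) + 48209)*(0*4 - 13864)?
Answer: -27368672848/41 ≈ -6.6753e+8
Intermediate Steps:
T(p, B) = B + 6*p/(-7 + B) (T(p, B) = ((2*p)/(-7 + B))*3 + B = (2*p/(-7 + B))*3 + B = 6*p/(-7 + B) + B = B + 6*p/(-7 + B))
(T(-196, -75) + 48209)*(0*4 - 13864) = (((-75)² - 7*(-75) + 6*(-196))/(-7 - 75) + 48209)*(0*4 - 13864) = ((5625 + 525 - 1176)/(-82) + 48209)*(0 - 13864) = (-1/82*4974 + 48209)*(-13864) = (-2487/41 + 48209)*(-13864) = (1974082/41)*(-13864) = -27368672848/41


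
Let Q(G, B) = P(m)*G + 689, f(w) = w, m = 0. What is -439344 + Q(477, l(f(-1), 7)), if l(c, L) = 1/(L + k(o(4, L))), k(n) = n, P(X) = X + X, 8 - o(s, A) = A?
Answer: -438655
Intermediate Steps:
o(s, A) = 8 - A
P(X) = 2*X
l(c, L) = ⅛ (l(c, L) = 1/(L + (8 - L)) = 1/8 = ⅛)
Q(G, B) = 689 (Q(G, B) = (2*0)*G + 689 = 0*G + 689 = 0 + 689 = 689)
-439344 + Q(477, l(f(-1), 7)) = -439344 + 689 = -438655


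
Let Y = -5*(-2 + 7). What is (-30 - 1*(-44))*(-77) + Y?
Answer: -1103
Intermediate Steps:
Y = -25 (Y = -5*5 = -25)
(-30 - 1*(-44))*(-77) + Y = (-30 - 1*(-44))*(-77) - 25 = (-30 + 44)*(-77) - 25 = 14*(-77) - 25 = -1078 - 25 = -1103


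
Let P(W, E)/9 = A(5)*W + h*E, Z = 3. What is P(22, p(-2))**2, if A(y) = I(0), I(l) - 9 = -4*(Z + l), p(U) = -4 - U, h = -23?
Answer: 32400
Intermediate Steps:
I(l) = -3 - 4*l (I(l) = 9 - 4*(3 + l) = 9 + (-12 - 4*l) = -3 - 4*l)
A(y) = -3 (A(y) = -3 - 4*0 = -3 + 0 = -3)
P(W, E) = -207*E - 27*W (P(W, E) = 9*(-3*W - 23*E) = 9*(-23*E - 3*W) = -207*E - 27*W)
P(22, p(-2))**2 = (-207*(-4 - 1*(-2)) - 27*22)**2 = (-207*(-4 + 2) - 594)**2 = (-207*(-2) - 594)**2 = (414 - 594)**2 = (-180)**2 = 32400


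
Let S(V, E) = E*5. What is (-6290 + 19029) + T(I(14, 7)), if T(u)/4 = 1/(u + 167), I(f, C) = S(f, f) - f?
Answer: 2840801/223 ≈ 12739.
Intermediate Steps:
S(V, E) = 5*E
I(f, C) = 4*f (I(f, C) = 5*f - f = 4*f)
T(u) = 4/(167 + u) (T(u) = 4/(u + 167) = 4/(167 + u))
(-6290 + 19029) + T(I(14, 7)) = (-6290 + 19029) + 4/(167 + 4*14) = 12739 + 4/(167 + 56) = 12739 + 4/223 = 2840801/223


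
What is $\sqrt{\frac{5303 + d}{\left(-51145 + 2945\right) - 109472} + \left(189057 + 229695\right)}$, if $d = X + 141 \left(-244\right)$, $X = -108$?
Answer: $\frac{\sqrt{2602592944290154}}{78836} \approx 647.11$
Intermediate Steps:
$d = -34512$ ($d = -108 + 141 \left(-244\right) = -108 - 34404 = -34512$)
$\sqrt{\frac{5303 + d}{\left(-51145 + 2945\right) - 109472} + \left(189057 + 229695\right)} = \sqrt{\frac{5303 - 34512}{\left(-51145 + 2945\right) - 109472} + \left(189057 + 229695\right)} = \sqrt{- \frac{29209}{-48200 - 109472} + 418752} = \sqrt{- \frac{29209}{-157672} + 418752} = \sqrt{\left(-29209\right) \left(- \frac{1}{157672}\right) + 418752} = \sqrt{\frac{29209}{157672} + 418752} = \sqrt{\frac{66025494553}{157672}} = \frac{\sqrt{2602592944290154}}{78836}$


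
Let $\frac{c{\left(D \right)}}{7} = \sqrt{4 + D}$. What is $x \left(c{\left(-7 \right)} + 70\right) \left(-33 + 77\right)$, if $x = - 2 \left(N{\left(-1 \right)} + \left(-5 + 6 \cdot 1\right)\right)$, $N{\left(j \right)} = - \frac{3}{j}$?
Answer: $-24640 - 2464 i \sqrt{3} \approx -24640.0 - 4267.8 i$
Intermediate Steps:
$c{\left(D \right)} = 7 \sqrt{4 + D}$
$x = -8$ ($x = - 2 \left(- \frac{3}{-1} + \left(-5 + 6 \cdot 1\right)\right) = - 2 \left(\left(-3\right) \left(-1\right) + \left(-5 + 6\right)\right) = - 2 \left(3 + 1\right) = \left(-2\right) 4 = -8$)
$x \left(c{\left(-7 \right)} + 70\right) \left(-33 + 77\right) = - 8 \left(7 \sqrt{4 - 7} + 70\right) \left(-33 + 77\right) = - 8 \left(7 \sqrt{-3} + 70\right) 44 = - 8 \left(7 i \sqrt{3} + 70\right) 44 = - 8 \left(70 + 7 i \sqrt{3}\right) 44 = - 8 \left(3080 + 308 i \sqrt{3}\right) = -24640 - 2464 i \sqrt{3}$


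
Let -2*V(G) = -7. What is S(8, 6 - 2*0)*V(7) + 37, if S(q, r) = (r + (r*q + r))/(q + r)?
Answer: 52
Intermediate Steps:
V(G) = 7/2 (V(G) = -1/2*(-7) = 7/2)
S(q, r) = (2*r + q*r)/(q + r) (S(q, r) = (r + (q*r + r))/(q + r) = (r + (r + q*r))/(q + r) = (2*r + q*r)/(q + r))
S(8, 6 - 2*0)*V(7) + 37 = ((6 - 2*0)*(2 + 8)/(8 + (6 - 2*0)))*(7/2) + 37 = ((6 + 0)*10/(8 + (6 + 0)))*(7/2) + 37 = (6*10/(8 + 6))*(7/2) + 37 = (6*10/14)*(7/2) + 37 = (6*(1/14)*10)*(7/2) + 37 = (30/7)*(7/2) + 37 = 15 + 37 = 52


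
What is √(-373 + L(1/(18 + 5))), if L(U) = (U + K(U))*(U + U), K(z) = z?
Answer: I*√197313/23 ≈ 19.313*I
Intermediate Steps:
L(U) = 4*U² (L(U) = (U + U)*(U + U) = (2*U)*(2*U) = 4*U²)
√(-373 + L(1/(18 + 5))) = √(-373 + 4*(1/(18 + 5))²) = √(-373 + 4*(1/23)²) = √(-373 + 4*(1/529)) = √(-373 + 4/529) = √(-197313/529) = I*√197313/23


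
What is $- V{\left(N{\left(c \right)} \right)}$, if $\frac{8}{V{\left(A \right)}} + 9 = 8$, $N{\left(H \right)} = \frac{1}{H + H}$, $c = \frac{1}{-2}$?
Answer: $8$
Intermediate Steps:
$c = - \frac{1}{2} \approx -0.5$
$N{\left(H \right)} = \frac{1}{2 H}$
$V{\left(A \right)} = -8$ ($V{\left(A \right)} = \frac{8}{-9 + 8} = \frac{8}{-1} = 8 \left(-1\right) = -8$)
$- V{\left(N{\left(c \right)} \right)} = \left(-1\right) \left(-8\right) = 8$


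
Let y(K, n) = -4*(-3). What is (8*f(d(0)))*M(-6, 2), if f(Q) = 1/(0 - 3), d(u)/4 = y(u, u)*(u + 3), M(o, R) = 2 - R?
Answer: 0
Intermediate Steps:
y(K, n) = 12
d(u) = 144 + 48*u (d(u) = 4*(12*(u + 3)) = 4*(12*(3 + u)) = 4*(36 + 12*u) = 144 + 48*u)
f(Q) = -1/3 (f(Q) = 1/(-3) = -1/3)
(8*f(d(0)))*M(-6, 2) = (8*(-1/3))*(2 - 1*2) = -8*(2 - 2)/3 = -8/3*0 = 0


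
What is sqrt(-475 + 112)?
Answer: 11*I*sqrt(3) ≈ 19.053*I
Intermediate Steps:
sqrt(-475 + 112) = sqrt(-363) = 11*I*sqrt(3)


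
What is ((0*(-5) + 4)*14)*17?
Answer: 952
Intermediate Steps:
((0*(-5) + 4)*14)*17 = ((0 + 4)*14)*17 = (4*14)*17 = 56*17 = 952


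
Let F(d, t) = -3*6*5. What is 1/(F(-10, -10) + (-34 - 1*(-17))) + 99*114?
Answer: 1207601/107 ≈ 11286.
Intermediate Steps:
F(d, t) = -90 (F(d, t) = -18*5 = -90)
1/(F(-10, -10) + (-34 - 1*(-17))) + 99*114 = 1/(-90 + (-34 - 1*(-17))) + 99*114 = 1/(-90 + (-34 + 17)) + 11286 = 1/(-90 - 17) + 11286 = 1/(-107) + 11286 = -1/107 + 11286 = 1207601/107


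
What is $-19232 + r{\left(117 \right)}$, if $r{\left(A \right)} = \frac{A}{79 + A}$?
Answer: $- \frac{3769355}{196} \approx -19231.0$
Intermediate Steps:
$-19232 + r{\left(117 \right)} = -19232 + \frac{117}{79 + 117} = -19232 + \frac{117}{196} = - \frac{3769355}{196}$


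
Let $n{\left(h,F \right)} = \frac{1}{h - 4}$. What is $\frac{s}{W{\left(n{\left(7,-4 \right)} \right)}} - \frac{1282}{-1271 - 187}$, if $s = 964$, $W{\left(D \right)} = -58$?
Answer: $- \frac{332789}{21141} \approx -15.741$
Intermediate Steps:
$n{\left(h,F \right)} = \frac{1}{-4 + h}$
$\frac{s}{W{\left(n{\left(7,-4 \right)} \right)}} - \frac{1282}{-1271 - 187} = \frac{964}{-58} - \frac{1282}{-1271 - 187} = 964 \left(- \frac{1}{58}\right) - \frac{1282}{-1271 - 187} = - \frac{482}{29} - \frac{1282}{-1458} = - \frac{482}{29} - - \frac{641}{729} = - \frac{482}{29} + \frac{641}{729} = - \frac{332789}{21141}$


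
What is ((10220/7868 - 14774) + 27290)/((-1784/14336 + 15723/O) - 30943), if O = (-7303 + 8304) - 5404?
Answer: -3964656763648/9801877062899 ≈ -0.40448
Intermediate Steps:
O = -4403 (O = 1001 - 5404 = -4403)
((10220/7868 - 14774) + 27290)/((-1784/14336 + 15723/O) - 30943) = ((10220/7868 - 14774) + 27290)/((-1784/14336 + 15723/(-4403)) - 30943) = ((10220*(1/7868) - 14774) + 27290)/((-1784*1/14336 + 15723*(-1/4403)) - 30943) = ((365/281 - 14774) + 27290)/((-223/1792 - 15723/4403) - 30943) = (-4151129/281 + 27290)/(-4165355/1127168 - 30943) = 3517361/(281*(-34882124779/1127168)) = (3517361/281)*(-1127168/34882124779) = -3964656763648/9801877062899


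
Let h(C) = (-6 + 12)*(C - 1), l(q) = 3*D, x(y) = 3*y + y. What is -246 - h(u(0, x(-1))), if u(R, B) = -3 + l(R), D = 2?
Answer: -258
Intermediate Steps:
x(y) = 4*y
l(q) = 6 (l(q) = 3*2 = 6)
u(R, B) = 3 (u(R, B) = -3 + 6 = 3)
h(C) = -6 + 6*C (h(C) = 6*(-1 + C) = -6 + 6*C)
-246 - h(u(0, x(-1))) = -246 - (-6 + 6*3) = -246 - (-6 + 18) = -246 - 1*12 = -246 - 12 = -258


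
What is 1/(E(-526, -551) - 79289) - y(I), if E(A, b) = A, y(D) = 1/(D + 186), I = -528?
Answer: 26491/9098910 ≈ 0.0029114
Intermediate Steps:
y(D) = 1/(186 + D)
1/(E(-526, -551) - 79289) - y(I) = 1/(-526 - 79289) - 1/(186 - 528) = 1/(-79815) - 1/(-342) = -1/79815 - 1*(-1/342) = -1/79815 + 1/342 = 26491/9098910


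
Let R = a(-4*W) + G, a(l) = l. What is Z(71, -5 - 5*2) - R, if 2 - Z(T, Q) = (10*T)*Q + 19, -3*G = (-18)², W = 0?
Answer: 10741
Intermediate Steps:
G = -108 (G = -⅓*(-18)² = -⅓*324 = -108)
Z(T, Q) = -17 - 10*Q*T (Z(T, Q) = 2 - ((10*T)*Q + 19) = 2 - (10*Q*T + 19) = 2 - (19 + 10*Q*T) = 2 + (-19 - 10*Q*T) = -17 - 10*Q*T)
R = -108 (R = -4*0 - 108 = 0 - 108 = -108)
Z(71, -5 - 5*2) - R = (-17 - 10*(-5 - 5*2)*71) - 1*(-108) = (-17 - 10*(-5 - 10)*71) + 108 = (-17 - 10*(-15)*71) + 108 = (-17 + 10650) + 108 = 10633 + 108 = 10741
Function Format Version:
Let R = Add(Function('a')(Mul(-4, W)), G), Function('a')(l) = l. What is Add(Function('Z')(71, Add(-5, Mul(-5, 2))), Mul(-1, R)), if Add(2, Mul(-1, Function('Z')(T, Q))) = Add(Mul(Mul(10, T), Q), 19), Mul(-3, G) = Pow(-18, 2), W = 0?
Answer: 10741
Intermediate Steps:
G = -108 (G = Mul(Rational(-1, 3), Pow(-18, 2)) = Mul(Rational(-1, 3), 324) = -108)
Function('Z')(T, Q) = Add(-17, Mul(-10, Q, T)) (Function('Z')(T, Q) = Add(2, Mul(-1, Add(Mul(Mul(10, T), Q), 19))) = Add(2, Mul(-1, Add(Mul(10, Q, T), 19))) = Add(2, Mul(-1, Add(19, Mul(10, Q, T)))) = Add(2, Add(-19, Mul(-10, Q, T))) = Add(-17, Mul(-10, Q, T)))
R = -108 (R = Add(Mul(-4, 0), -108) = Add(0, -108) = -108)
Add(Function('Z')(71, Add(-5, Mul(-5, 2))), Mul(-1, R)) = Add(Add(-17, Mul(-10, Add(-5, Mul(-5, 2)), 71)), Mul(-1, -108)) = Add(Add(-17, Mul(-10, Add(-5, -10), 71)), 108) = Add(Add(-17, Mul(-10, -15, 71)), 108) = Add(Add(-17, 10650), 108) = Add(10633, 108) = 10741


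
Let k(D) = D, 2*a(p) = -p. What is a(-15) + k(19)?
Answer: 53/2 ≈ 26.500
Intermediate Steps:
a(p) = -p/2 (a(p) = (-p)/2 = -p/2)
a(-15) + k(19) = -½*(-15) + 19 = 15/2 + 19 = 53/2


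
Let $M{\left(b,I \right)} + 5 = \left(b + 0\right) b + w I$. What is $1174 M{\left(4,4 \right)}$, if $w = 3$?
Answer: $27002$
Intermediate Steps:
$M{\left(b,I \right)} = -5 + b^{2} + 3 I$ ($M{\left(b,I \right)} = -5 + \left(\left(b + 0\right) b + 3 I\right) = -5 + \left(b b + 3 I\right) = -5 + \left(b^{2} + 3 I\right) = -5 + b^{2} + 3 I$)
$1174 M{\left(4,4 \right)} = 1174 \left(-5 + 4^{2} + 3 \cdot 4\right) = 1174 \left(-5 + 16 + 12\right) = 1174 \cdot 23 = 27002$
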